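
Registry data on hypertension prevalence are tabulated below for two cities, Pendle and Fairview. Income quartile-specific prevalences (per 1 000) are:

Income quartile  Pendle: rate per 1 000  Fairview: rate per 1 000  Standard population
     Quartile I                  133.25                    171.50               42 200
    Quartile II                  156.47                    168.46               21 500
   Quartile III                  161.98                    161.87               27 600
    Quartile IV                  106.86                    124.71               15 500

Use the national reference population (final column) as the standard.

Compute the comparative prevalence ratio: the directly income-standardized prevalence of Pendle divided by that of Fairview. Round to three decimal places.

0.876

Standard total = 106 800; weights = 0.3951, 0.2013, 0.2584, 0.1451.
Pendle: 0.3951×133.25 + 0.2013×156.47 + 0.2584×161.98 + 0.1451×106.86 = 141.5190 per 1 000.
Fairview: 0.3951×171.50 + 0.2013×168.46 + 0.2584×161.87 + 0.1451×124.71 = 161.6087 per 1 000.
Ratio = 141.5190 ÷ 161.6087 = 0.87569.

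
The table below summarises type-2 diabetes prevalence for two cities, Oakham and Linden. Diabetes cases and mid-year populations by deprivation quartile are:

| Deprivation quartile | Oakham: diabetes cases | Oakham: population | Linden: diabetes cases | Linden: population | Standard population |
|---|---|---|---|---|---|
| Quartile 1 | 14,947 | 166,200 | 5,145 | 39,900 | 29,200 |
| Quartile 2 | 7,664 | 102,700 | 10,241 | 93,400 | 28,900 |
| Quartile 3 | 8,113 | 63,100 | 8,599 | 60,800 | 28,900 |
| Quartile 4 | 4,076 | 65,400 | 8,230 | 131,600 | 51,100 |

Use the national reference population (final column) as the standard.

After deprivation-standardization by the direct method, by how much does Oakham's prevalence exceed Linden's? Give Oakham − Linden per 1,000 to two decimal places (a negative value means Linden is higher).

-18.35

Deprivation-specific rates per 1,000 for Oakham: 89.934, 74.625, 128.574, 62.324.
For Linden: 128.947, 109.647, 141.431, 62.538.
Standard total = 138,100; weights = 0.2114, 0.2093, 0.2093, 0.3700.
Oakham: 0.2114×89.934 + 0.2093×74.625 + 0.2093×128.574 + 0.3700×62.324 = 84.6001 per 1,000.
Linden: 0.2114×128.947 + 0.2093×109.647 + 0.2093×141.431 + 0.3700×62.538 = 102.9478 per 1,000.
Difference = 84.6001 − 102.9478 = -18.3477.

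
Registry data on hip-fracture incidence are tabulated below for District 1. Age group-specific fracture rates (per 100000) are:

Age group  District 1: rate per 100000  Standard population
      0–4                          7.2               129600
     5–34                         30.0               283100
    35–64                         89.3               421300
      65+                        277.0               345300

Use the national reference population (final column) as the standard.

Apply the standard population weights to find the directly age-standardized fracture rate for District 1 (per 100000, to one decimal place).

Standard total = 1179300; weights = 0.1099, 0.2401, 0.3572, 0.2928.
Standardized rate: 0.1099×7.2 + 0.2401×30.0 + 0.3572×89.3 + 0.2928×277.0 = 121.0009 per 100000.

121.0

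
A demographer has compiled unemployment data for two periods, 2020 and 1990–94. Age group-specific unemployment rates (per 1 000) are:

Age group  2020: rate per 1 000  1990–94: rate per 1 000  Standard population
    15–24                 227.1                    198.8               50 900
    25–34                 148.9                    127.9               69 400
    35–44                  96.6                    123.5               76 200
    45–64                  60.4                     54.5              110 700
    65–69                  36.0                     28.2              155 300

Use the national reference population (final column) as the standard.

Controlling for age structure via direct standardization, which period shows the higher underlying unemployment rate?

2020

Standard total = 462 500; weights = 0.1101, 0.1501, 0.1648, 0.2394, 0.3358.
2020: 0.1101×227.1 + 0.1501×148.9 + 0.1648×96.6 + 0.2394×60.4 + 0.3358×36.0 = 89.7969 per 1 000.
1990–94: 0.1101×198.8 + 0.1501×127.9 + 0.1648×123.5 + 0.2394×54.5 + 0.3358×28.2 = 83.9319 per 1 000.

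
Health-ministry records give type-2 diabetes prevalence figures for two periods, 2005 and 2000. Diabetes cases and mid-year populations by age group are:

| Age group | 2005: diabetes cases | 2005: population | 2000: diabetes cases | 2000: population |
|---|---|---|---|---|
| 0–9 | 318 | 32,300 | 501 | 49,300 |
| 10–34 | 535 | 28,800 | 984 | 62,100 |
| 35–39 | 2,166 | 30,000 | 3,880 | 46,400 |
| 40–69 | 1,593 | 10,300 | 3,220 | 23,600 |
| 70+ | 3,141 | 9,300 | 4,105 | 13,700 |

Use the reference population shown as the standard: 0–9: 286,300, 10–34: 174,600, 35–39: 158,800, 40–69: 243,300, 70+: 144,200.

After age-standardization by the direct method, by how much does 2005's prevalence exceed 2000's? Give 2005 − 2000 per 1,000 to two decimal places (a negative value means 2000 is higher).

8.44

Age-specific rates per 1,000 for 2005: 9.845, 18.576, 72.200, 154.660, 337.742.
For 2000: 10.162, 15.845, 83.621, 136.441, 299.635.
Standard total = 1,007,200; weights = 0.2843, 0.1734, 0.1577, 0.2416, 0.1432.
2005: 0.2843×9.845 + 0.1734×18.576 + 0.1577×72.200 + 0.2416×154.660 + 0.1432×337.742 = 103.1163 per 1,000.
2000: 0.2843×10.162 + 0.1734×15.845 + 0.1577×83.621 + 0.2416×136.441 + 0.1432×299.635 = 94.6767 per 1,000.
Difference = 103.1163 − 94.6767 = 8.4395.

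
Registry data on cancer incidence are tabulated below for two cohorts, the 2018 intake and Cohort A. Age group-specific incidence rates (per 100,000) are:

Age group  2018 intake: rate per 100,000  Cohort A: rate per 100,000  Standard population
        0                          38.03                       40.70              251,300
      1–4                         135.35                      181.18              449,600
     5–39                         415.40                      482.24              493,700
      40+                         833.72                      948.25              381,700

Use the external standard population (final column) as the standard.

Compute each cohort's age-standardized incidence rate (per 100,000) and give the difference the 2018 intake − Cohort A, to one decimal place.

-62.2

Standard total = 1,576,300; weights = 0.1594, 0.2852, 0.3132, 0.2421.
The 2018 intake: 0.1594×38.03 + 0.2852×135.35 + 0.3132×415.40 + 0.2421×833.72 = 376.6569 per 100,000.
Cohort A: 0.1594×40.70 + 0.2852×181.18 + 0.3132×482.24 + 0.2421×948.25 = 438.8221 per 100,000.
Difference = 376.6569 − 438.8221 = -62.1653.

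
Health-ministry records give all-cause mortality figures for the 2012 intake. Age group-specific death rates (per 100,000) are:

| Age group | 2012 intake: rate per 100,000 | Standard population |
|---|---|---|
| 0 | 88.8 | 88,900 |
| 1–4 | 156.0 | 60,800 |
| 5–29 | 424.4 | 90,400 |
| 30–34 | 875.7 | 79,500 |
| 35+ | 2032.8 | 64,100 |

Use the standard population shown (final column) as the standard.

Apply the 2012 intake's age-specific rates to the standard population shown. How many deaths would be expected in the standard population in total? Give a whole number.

2557

Expected deaths = Σ (standard pop × age-specific rate ÷ 100,000)
= 88,900×88.8/100,000 + 60,800×156.0/100,000 + 90,400×424.4/100,000 + 79,500×875.7/100,000 + 64,100×2032.8/100,000
= 78.94 + 94.85 + 383.66 + 696.18 + 1303.02 = 2556.66.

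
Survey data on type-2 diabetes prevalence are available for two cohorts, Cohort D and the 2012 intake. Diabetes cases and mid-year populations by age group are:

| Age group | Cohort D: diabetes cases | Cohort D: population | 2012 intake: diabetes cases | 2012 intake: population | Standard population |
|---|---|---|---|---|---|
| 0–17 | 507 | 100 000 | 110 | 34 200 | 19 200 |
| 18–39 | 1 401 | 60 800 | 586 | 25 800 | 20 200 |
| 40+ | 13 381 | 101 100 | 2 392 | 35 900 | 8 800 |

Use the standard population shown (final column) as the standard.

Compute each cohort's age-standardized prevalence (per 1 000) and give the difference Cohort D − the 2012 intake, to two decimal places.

12.88

Age-specific rates per 1 000 for Cohort D: 5.070, 23.043, 132.354.
For the 2012 intake: 3.216, 22.713, 66.630.
Standard total = 48 200; weights = 0.3983, 0.4191, 0.1826.
Cohort D: 0.3983×5.070 + 0.4191×23.043 + 0.1826×132.354 = 35.8407 per 1 000.
The 2012 intake: 0.3983×3.216 + 0.4191×22.713 + 0.1826×66.630 = 22.9647 per 1 000.
Difference = 35.8407 − 22.9647 = 12.8760.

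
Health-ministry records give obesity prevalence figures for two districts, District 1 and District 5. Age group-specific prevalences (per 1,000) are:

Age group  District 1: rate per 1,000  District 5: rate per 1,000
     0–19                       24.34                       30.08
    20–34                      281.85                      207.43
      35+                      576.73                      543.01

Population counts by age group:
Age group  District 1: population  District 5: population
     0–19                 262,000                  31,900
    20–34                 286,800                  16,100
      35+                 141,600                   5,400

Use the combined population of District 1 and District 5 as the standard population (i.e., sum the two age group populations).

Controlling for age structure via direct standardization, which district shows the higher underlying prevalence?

District 1

Combined standard total = 743,800; weights = 0.3951, 0.4072, 0.1976.
District 1: 0.3951×24.34 + 0.4072×281.85 + 0.1976×576.73 = 238.3775 per 1,000.
District 5: 0.3951×30.08 + 0.4072×207.43 + 0.1976×543.01 = 203.6751 per 1,000.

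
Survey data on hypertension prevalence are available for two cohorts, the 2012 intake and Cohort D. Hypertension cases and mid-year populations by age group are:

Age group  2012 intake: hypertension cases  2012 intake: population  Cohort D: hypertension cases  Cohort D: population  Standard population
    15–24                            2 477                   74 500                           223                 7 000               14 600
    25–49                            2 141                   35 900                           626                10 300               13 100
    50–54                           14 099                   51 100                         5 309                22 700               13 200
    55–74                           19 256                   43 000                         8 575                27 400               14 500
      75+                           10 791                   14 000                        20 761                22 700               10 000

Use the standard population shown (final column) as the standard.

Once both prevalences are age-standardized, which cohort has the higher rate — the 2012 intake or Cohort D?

Age-specific rates per 1 000 for the 2012 intake: 33.248, 59.638, 275.910, 447.814, 770.786.
For Cohort D: 31.857, 60.777, 233.877, 312.956, 914.581.
Standard total = 65 400; weights = 0.2232, 0.2003, 0.2018, 0.2217, 0.1529.
The 2012 intake: 0.2232×33.248 + 0.2003×59.638 + 0.2018×275.910 + 0.2217×447.814 + 0.1529×770.786 = 292.1996 per 1 000.
Cohort D: 0.2232×31.857 + 0.2003×60.777 + 0.2018×233.877 + 0.2217×312.956 + 0.1529×914.581 = 275.7208 per 1 000.
The crude rates (223.18 vs 393.94) would put Cohort D higher, but that reflects its age composition; once standardized to a common age structure, the 2012 intake has the higher underlying rate.

2012 intake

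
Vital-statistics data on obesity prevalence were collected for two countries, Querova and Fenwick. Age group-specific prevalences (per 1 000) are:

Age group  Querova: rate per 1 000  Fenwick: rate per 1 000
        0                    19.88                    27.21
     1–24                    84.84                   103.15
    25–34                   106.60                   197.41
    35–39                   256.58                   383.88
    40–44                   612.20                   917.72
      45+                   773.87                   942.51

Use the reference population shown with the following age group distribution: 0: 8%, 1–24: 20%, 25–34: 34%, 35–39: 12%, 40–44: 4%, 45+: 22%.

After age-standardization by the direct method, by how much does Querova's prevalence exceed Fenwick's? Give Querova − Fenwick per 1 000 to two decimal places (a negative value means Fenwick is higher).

Standard weights: 0.08, 0.20, 0.34, 0.12, 0.04, 0.22.
Querova: 0.0800×19.88 + 0.2000×84.84 + 0.3400×106.60 + 0.1200×256.58 + 0.0400×612.20 + 0.2200×773.87 = 280.3314 per 1 000.
Fenwick: 0.0800×27.21 + 0.2000×103.15 + 0.3400×197.41 + 0.1200×383.88 + 0.0400×917.72 + 0.2200×942.51 = 380.0528 per 1 000.
Difference = 280.3314 − 380.0528 = -99.7214.

-99.72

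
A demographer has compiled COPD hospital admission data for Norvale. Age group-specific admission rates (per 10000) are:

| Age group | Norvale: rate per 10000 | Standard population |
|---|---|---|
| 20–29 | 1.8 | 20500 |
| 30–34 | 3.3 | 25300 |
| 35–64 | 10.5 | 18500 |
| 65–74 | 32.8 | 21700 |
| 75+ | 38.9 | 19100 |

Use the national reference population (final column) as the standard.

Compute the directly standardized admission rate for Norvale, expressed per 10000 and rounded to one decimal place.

Standard total = 105100; weights = 0.1951, 0.2407, 0.1760, 0.2065, 0.1817.
Standardized rate: 0.1951×1.8 + 0.2407×3.3 + 0.1760×10.5 + 0.2065×32.8 + 0.1817×38.9 = 16.8353 per 10000.

16.8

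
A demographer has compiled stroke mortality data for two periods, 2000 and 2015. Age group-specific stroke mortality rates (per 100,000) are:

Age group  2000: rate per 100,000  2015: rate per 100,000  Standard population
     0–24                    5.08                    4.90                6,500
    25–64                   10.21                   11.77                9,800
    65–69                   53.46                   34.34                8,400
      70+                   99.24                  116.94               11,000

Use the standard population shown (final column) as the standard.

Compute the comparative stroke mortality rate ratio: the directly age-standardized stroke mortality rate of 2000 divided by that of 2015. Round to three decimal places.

Standard total = 35,700; weights = 0.1821, 0.2745, 0.2353, 0.3081.
2000: 0.1821×5.08 + 0.2745×10.21 + 0.2353×53.46 + 0.3081×99.24 = 46.8846 per 100,000.
2015: 0.1821×4.90 + 0.2745×11.77 + 0.2353×34.34 + 0.3081×116.94 = 48.2351 per 100,000.
Ratio = 46.8846 ÷ 48.2351 = 0.97200.

0.972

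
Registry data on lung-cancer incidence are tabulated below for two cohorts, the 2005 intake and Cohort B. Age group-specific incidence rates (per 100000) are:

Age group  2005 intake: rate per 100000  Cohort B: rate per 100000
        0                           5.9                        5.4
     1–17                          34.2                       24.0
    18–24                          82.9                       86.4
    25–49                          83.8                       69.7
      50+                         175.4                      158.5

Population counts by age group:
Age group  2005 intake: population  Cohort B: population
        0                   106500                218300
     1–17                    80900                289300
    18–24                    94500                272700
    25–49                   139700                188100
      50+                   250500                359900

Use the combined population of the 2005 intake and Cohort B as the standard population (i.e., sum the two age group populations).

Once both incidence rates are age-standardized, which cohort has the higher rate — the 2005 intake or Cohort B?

Combined standard total = 2000400; weights = 0.1624, 0.1851, 0.1836, 0.1639, 0.3051.
The 2005 intake: 0.1624×5.9 + 0.1851×34.2 + 0.1836×82.9 + 0.1639×83.8 + 0.3051×175.4 = 89.7580 per 100000.
Cohort B: 0.1624×5.4 + 0.1851×24.0 + 0.1836×86.4 + 0.1639×69.7 + 0.3051×158.5 = 80.9642 per 100000.

2005 intake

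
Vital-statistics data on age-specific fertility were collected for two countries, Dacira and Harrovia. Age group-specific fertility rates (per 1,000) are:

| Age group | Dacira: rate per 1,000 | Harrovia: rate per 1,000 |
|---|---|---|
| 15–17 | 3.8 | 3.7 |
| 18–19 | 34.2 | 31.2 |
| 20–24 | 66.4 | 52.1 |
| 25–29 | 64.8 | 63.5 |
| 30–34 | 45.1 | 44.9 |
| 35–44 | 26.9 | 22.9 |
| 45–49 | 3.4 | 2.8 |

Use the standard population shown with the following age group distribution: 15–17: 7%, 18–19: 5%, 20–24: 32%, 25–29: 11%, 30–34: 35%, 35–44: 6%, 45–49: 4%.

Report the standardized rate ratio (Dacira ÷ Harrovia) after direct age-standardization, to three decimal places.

1.122

Standard weights: 0.07, 0.05, 0.32, 0.11, 0.35, 0.06, 0.04.
Dacira: 0.0700×3.8 + 0.0500×34.2 + 0.3200×66.4 + 0.1100×64.8 + 0.3500×45.1 + 0.0600×26.9 + 0.0400×3.4 = 47.8870 per 1,000.
Harrovia: 0.0700×3.7 + 0.0500×31.2 + 0.3200×52.1 + 0.1100×63.5 + 0.3500×44.9 + 0.0600×22.9 + 0.0400×2.8 = 42.6770 per 1,000.
Ratio = 47.8870 ÷ 42.6770 = 1.12208.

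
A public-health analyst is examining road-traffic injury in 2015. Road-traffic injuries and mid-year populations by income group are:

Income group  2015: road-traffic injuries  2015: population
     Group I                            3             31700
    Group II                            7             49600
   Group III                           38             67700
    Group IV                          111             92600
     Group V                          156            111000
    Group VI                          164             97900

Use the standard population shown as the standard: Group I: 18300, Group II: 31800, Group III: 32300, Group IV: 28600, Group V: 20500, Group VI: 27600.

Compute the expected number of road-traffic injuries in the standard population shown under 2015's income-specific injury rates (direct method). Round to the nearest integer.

Income-specific rates per 100000 for 2015: 9.46, 14.11, 56.13, 119.87, 140.54, 167.52.
Expected road-traffic injuries = Σ (standard pop × income-specific rate ÷ 100000)
= 18300×9.46/100000 + 31800×14.11/100000 + 32300×56.13/100000 + 28600×119.87/100000 + 20500×140.54/100000 + 27600×167.52/100000
= 1.73 + 4.49 + 18.13 + 34.28 + 28.81 + 46.23 = 133.68.

134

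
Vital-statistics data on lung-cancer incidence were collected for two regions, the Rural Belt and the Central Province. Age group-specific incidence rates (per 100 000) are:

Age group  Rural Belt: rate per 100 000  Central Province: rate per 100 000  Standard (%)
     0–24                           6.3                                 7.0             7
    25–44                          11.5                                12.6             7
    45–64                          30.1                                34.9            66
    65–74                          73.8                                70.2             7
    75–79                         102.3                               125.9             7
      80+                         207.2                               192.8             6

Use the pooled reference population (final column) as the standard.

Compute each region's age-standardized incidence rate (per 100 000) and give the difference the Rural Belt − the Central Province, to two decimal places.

Standard weights: 0.07, 0.07, 0.66, 0.07, 0.07, 0.06.
The Rural Belt: 0.0700×6.3 + 0.0700×11.5 + 0.6600×30.1 + 0.0700×73.8 + 0.0700×102.3 + 0.0600×207.2 = 45.8710 per 100 000.
The Central Province: 0.0700×7.0 + 0.0700×12.6 + 0.6600×34.9 + 0.0700×70.2 + 0.0700×125.9 + 0.0600×192.8 = 49.7010 per 100 000.
Difference = 45.8710 − 49.7010 = -3.8300.

-3.83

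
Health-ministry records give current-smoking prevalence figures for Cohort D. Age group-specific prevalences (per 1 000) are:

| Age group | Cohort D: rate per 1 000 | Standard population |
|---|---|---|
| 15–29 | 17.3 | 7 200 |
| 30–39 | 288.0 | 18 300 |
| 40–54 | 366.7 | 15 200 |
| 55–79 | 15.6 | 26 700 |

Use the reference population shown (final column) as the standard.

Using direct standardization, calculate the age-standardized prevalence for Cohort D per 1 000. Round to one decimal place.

Standard total = 67 400; weights = 0.1068, 0.2715, 0.2255, 0.3961.
Standardized rate: 0.1068×17.3 + 0.2715×288.0 + 0.2255×366.7 + 0.3961×15.6 = 168.9217 per 1 000.

168.9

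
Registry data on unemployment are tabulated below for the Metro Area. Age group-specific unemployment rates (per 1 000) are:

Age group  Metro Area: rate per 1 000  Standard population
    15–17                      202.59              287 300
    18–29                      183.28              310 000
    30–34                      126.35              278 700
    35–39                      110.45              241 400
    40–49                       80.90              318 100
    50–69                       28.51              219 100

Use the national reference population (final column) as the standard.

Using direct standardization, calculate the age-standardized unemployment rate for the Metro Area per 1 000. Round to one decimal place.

Standard total = 1 654 600; weights = 0.1736, 0.1874, 0.1684, 0.1459, 0.1923, 0.1324.
Standardized rate: 0.1736×202.59 + 0.1874×183.28 + 0.1684×126.35 + 0.1459×110.45 + 0.1923×80.90 + 0.1324×28.51 = 126.2409 per 1 000.

126.2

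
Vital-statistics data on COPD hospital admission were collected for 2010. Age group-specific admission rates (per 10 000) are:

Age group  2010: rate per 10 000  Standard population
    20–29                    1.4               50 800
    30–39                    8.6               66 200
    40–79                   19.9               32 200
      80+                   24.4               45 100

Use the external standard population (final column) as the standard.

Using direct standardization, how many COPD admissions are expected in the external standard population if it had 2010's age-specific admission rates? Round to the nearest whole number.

Expected COPD admissions = Σ (standard pop × age-specific rate ÷ 10 000)
= 50 800×1.4/10 000 + 66 200×8.6/10 000 + 32 200×19.9/10 000 + 45 100×24.4/10 000
= 7.11 + 56.93 + 64.08 + 110.04 = 238.17.

238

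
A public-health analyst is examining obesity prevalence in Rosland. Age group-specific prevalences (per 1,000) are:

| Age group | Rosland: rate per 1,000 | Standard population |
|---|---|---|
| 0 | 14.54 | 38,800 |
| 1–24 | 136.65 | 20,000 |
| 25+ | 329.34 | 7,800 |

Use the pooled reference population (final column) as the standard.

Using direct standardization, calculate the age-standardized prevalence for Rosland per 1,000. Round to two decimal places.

88.08

Standard total = 66,600; weights = 0.5826, 0.3003, 0.1171.
Standardized rate: 0.5826×14.54 + 0.3003×136.65 + 0.1171×329.34 = 88.0781 per 1,000.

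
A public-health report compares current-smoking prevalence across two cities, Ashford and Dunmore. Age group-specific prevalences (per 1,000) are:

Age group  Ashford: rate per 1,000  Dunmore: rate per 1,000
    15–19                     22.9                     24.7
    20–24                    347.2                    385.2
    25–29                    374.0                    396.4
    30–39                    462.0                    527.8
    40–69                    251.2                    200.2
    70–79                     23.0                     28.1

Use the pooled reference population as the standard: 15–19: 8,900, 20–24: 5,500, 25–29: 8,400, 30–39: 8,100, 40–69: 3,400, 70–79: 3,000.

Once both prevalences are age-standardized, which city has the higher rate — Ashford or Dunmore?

Dunmore

Standard total = 37,300; weights = 0.2386, 0.1475, 0.2252, 0.2172, 0.0912, 0.0804.
Ashford: 0.2386×22.9 + 0.1475×347.2 + 0.2252×374.0 + 0.2172×462.0 + 0.0912×251.2 + 0.0804×23.0 = 265.9595 per 1,000.
Dunmore: 0.2386×24.7 + 0.1475×385.2 + 0.2252×396.4 + 0.2172×527.8 + 0.0912×200.2 + 0.0804×28.1 = 287.0871 per 1,000.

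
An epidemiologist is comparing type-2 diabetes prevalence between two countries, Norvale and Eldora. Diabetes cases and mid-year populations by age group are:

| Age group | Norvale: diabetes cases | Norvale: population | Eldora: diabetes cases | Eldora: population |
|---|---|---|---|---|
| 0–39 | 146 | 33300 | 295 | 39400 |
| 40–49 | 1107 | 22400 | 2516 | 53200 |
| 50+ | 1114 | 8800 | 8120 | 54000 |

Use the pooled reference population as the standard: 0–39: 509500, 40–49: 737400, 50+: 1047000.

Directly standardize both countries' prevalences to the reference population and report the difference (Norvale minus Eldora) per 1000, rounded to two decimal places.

Age-specific rates per 1000 for Norvale: 4.384, 49.420, 126.591.
For Eldora: 7.487, 47.293, 150.370.
Standard total = 2293900; weights = 0.2221, 0.3215, 0.4564.
Norvale: 0.2221×4.384 + 0.3215×49.420 + 0.4564×126.591 = 74.6399 per 1000.
Eldora: 0.2221×7.487 + 0.3215×47.293 + 0.4564×150.370 = 85.4992 per 1000.
Difference = 74.6399 − 85.4992 = -10.8592.

-10.86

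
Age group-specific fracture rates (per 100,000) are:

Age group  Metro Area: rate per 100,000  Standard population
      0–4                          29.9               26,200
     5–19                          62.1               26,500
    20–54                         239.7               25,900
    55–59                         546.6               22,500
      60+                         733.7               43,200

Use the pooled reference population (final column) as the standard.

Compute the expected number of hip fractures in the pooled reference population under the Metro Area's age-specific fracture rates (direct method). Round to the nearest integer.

Expected hip fractures = Σ (standard pop × age-specific rate ÷ 100,000)
= 26,200×29.9/100,000 + 26,500×62.1/100,000 + 25,900×239.7/100,000 + 22,500×546.6/100,000 + 43,200×733.7/100,000
= 7.83 + 16.46 + 62.08 + 122.98 + 316.96 = 526.32.

526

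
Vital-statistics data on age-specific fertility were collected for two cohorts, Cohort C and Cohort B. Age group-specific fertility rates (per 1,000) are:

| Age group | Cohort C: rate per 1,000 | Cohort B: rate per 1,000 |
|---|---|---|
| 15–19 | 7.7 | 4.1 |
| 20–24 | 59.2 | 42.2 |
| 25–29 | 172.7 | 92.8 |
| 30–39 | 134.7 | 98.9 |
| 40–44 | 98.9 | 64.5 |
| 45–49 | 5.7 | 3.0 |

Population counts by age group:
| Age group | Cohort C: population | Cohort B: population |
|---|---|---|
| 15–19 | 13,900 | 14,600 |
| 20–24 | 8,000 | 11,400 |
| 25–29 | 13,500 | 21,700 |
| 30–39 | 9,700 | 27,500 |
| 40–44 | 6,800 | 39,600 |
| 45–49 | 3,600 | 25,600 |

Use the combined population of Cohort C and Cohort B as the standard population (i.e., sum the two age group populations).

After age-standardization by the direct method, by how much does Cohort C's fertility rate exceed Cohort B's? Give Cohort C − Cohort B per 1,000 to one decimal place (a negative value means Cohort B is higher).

Combined standard total = 195,900; weights = 0.1455, 0.0990, 0.1797, 0.1899, 0.2369, 0.1491.
Cohort C: 0.1455×7.7 + 0.0990×59.2 + 0.1797×172.7 + 0.1899×134.7 + 0.2369×98.9 + 0.1491×5.7 = 87.8673 per 1,000.
Cohort B: 0.1455×4.1 + 0.0990×42.2 + 0.1797×92.8 + 0.1899×98.9 + 0.2369×64.5 + 0.1491×3.0 = 55.9549 per 1,000.
Difference = 87.8673 − 55.9549 = 31.9124.

31.9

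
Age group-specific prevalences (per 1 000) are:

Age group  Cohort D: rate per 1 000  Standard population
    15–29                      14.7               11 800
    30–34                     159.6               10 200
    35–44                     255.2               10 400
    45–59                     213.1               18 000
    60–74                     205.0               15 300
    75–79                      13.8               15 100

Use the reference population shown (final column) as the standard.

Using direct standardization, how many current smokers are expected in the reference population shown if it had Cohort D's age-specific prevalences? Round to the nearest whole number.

Expected current smokers = Σ (standard pop × age-specific rate ÷ 1 000)
= 11 800×14.7/1 000 + 10 200×159.6/1 000 + 10 400×255.2/1 000 + 18 000×213.1/1 000 + 15 300×205.0/1 000 + 15 100×13.8/1 000
= 173.46 + 1627.92 + 2654.08 + 3835.80 + 3136.50 + 208.38 = 11636.14.

11636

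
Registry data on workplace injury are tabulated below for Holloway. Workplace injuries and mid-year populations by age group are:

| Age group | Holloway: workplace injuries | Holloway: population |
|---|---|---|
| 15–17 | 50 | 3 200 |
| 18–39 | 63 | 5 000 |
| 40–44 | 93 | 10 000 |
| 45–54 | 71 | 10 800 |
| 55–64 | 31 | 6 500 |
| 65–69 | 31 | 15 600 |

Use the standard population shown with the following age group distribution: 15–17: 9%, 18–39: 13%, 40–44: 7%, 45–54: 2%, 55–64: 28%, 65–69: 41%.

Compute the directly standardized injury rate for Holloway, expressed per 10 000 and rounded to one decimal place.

59.8

Age-specific rates per 10 000 for Holloway: 156.25, 126.00, 93.00, 65.74, 47.69, 19.87.
Standard weights: 0.09, 0.13, 0.07, 0.02, 0.28, 0.41.
Standardized rate: 0.0900×156.25 + 0.1300×126.00 + 0.0700×93.00 + 0.0200×65.74 + 0.2800×47.69 + 0.4100×19.87 = 59.7686 per 10 000.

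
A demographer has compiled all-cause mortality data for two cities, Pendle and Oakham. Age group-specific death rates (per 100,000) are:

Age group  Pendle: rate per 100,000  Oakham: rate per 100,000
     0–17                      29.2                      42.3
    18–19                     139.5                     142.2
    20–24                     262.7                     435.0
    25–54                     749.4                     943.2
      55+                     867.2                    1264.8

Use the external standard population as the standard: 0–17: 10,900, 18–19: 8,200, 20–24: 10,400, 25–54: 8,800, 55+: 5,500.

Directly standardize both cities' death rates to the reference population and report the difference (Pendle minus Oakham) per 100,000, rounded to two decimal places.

Standard total = 43,800; weights = 0.2489, 0.1872, 0.2374, 0.2009, 0.1256.
Pendle: 0.2489×29.2 + 0.1872×139.5 + 0.2374×262.7 + 0.2009×749.4 + 0.1256×867.2 = 355.2187 per 100,000.
Oakham: 0.2489×42.3 + 0.1872×142.2 + 0.2374×435.0 + 0.2009×943.2 + 0.1256×1264.8 = 488.7596 per 100,000.
Difference = 355.2187 − 488.7596 = -133.5409.

-133.54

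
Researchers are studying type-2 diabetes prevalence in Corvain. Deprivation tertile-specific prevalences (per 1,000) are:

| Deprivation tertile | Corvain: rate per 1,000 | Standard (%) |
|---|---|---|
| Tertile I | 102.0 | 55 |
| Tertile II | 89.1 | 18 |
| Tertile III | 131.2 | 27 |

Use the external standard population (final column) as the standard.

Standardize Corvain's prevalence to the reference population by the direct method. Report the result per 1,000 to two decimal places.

107.56

Standard weights: 0.55, 0.18, 0.27.
Standardized rate: 0.5500×102.0 + 0.1800×89.1 + 0.2700×131.2 = 107.5620 per 1,000.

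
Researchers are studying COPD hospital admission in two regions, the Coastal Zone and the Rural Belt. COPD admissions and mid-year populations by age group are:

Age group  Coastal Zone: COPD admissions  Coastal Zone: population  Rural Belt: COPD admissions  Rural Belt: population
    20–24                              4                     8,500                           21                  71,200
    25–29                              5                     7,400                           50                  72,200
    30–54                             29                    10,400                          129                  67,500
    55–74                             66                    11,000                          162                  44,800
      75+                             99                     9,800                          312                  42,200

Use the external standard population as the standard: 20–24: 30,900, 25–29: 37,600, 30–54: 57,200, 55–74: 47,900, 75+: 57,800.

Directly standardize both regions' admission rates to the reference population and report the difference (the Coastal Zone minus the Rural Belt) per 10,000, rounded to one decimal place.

Age-specific rates per 10,000 for the Coastal Zone: 4.71, 6.76, 27.88, 60.00, 101.02.
For the Rural Belt: 2.95, 6.93, 19.11, 36.16, 73.93.
Standard total = 231,400; weights = 0.1335, 0.1625, 0.2472, 0.2070, 0.2498.
The Coastal Zone: 0.1335×4.71 + 0.1625×6.76 + 0.2472×27.88 + 0.2070×60.00 + 0.2498×101.02 = 46.2725 per 10,000.
The Rural Belt: 0.1335×2.95 + 0.1625×6.93 + 0.2472×19.11 + 0.2070×36.16 + 0.2498×73.93 = 32.1960 per 10,000.
Difference = 46.2725 − 32.1960 = 14.0765.

14.1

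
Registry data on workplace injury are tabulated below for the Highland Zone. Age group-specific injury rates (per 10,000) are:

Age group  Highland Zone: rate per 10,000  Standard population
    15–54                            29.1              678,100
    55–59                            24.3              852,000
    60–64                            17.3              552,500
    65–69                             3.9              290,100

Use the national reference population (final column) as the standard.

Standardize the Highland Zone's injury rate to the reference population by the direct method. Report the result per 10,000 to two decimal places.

21.55

Standard total = 2,372,700; weights = 0.2858, 0.3591, 0.2329, 0.1223.
Standardized rate: 0.2858×29.1 + 0.3591×24.3 + 0.2329×17.3 + 0.1223×3.9 = 21.5476 per 10,000.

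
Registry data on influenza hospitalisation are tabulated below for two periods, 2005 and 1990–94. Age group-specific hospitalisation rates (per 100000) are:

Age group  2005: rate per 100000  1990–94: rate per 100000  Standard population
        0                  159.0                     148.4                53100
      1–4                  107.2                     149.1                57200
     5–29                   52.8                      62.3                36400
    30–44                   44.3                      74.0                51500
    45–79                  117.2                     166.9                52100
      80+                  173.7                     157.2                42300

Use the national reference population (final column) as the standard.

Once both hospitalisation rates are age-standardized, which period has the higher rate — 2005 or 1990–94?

Standard total = 292600; weights = 0.1815, 0.1955, 0.1244, 0.1760, 0.1781, 0.1446.
2005: 0.1815×159.0 + 0.1955×107.2 + 0.1244×52.8 + 0.1760×44.3 + 0.1781×117.2 + 0.1446×173.7 = 110.1563 per 100000.
1990–94: 0.1815×148.4 + 0.1955×149.1 + 0.1244×62.3 + 0.1760×74.0 + 0.1781×166.9 + 0.1446×157.2 = 129.2971 per 100000.

1990–94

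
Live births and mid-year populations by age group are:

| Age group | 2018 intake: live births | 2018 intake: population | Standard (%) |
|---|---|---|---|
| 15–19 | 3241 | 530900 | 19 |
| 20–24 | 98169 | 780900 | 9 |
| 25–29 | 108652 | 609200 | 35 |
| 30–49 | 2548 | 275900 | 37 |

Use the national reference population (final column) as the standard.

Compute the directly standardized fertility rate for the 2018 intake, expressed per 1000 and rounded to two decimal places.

Age-specific rates per 1000 for the 2018 intake: 6.105, 125.713, 178.352, 9.235.
Standard weights: 0.19, 0.09, 0.35, 0.37.
Standardized rate: 0.1900×6.105 + 0.0900×125.713 + 0.3500×178.352 + 0.3700×9.235 = 78.3142 per 1000.

78.31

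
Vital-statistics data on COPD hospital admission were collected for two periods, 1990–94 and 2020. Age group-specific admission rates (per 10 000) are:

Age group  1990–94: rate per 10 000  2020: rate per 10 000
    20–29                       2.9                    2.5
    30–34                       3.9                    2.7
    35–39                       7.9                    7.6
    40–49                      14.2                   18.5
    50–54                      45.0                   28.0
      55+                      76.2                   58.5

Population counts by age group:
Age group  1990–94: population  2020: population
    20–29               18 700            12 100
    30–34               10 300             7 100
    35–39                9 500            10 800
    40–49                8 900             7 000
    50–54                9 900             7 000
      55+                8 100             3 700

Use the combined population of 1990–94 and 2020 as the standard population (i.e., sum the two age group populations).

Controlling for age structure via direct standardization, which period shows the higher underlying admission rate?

Combined standard total = 113 100; weights = 0.2723, 0.1538, 0.1795, 0.1406, 0.1494, 0.1043.
1990–94: 0.2723×2.9 + 0.1538×3.9 + 0.1795×7.9 + 0.1406×14.2 + 0.1494×45.0 + 0.1043×76.2 = 19.4782 per 10 000.
2020: 0.2723×2.5 + 0.1538×2.7 + 0.1795×7.6 + 0.1406×18.5 + 0.1494×28.0 + 0.1043×58.5 = 15.3485 per 10 000.

1990–94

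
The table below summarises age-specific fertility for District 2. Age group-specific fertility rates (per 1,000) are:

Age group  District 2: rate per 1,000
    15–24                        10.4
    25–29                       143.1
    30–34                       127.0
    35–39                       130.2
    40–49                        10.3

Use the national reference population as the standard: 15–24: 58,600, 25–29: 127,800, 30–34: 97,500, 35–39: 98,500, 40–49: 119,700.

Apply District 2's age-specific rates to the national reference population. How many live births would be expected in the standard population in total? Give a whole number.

45338

Expected live births = Σ (standard pop × age-specific rate ÷ 1,000)
= 58,600×10.4/1,000 + 127,800×143.1/1,000 + 97,500×127.0/1,000 + 98,500×130.2/1,000 + 119,700×10.3/1,000
= 609.44 + 18288.18 + 12382.50 + 12824.70 + 1232.91 = 45337.73.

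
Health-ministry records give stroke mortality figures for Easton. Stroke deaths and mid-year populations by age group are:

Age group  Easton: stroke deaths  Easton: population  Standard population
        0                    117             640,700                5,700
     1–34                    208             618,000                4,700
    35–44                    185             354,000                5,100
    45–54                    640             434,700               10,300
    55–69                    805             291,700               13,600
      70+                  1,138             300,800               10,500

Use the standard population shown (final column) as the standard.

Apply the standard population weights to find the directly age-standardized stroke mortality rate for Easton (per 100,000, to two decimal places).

195.81

Age-specific rates per 100,000 for Easton: 18.26, 33.66, 52.26, 147.23, 275.97, 378.32.
Standard total = 49,900; weights = 0.1142, 0.0942, 0.1022, 0.2064, 0.2725, 0.2104.
Standardized rate: 0.1142×18.26 + 0.0942×33.66 + 0.1022×52.26 + 0.2064×147.23 + 0.2725×275.97 + 0.2104×378.32 = 195.8082 per 100,000.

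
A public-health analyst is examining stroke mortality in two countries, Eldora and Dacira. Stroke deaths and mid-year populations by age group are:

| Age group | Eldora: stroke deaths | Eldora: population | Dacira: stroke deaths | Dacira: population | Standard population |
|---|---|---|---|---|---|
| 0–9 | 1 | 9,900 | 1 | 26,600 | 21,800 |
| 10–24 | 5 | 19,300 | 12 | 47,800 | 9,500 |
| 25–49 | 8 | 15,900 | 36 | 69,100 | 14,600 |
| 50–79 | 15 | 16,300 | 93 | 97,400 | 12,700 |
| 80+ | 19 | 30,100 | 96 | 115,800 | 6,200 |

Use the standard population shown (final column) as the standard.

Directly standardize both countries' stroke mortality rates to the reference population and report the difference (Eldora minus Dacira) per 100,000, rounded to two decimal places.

Age-specific rates per 100,000 for Eldora: 10.10, 25.91, 50.31, 92.02, 63.12.
For Dacira: 3.76, 25.10, 52.10, 95.48, 82.90.
Standard total = 64,800; weights = 0.3364, 0.1466, 0.2253, 0.1960, 0.0957.
Eldora: 0.3364×10.10 + 0.1466×25.91 + 0.2253×50.31 + 0.1960×92.02 + 0.0957×63.12 = 42.6077 per 100,000.
Dacira: 0.3364×3.76 + 0.1466×25.10 + 0.2253×52.10 + 0.1960×95.48 + 0.0957×82.90 = 43.3288 per 100,000.
Difference = 42.6077 − 43.3288 = -0.7210.

-0.72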